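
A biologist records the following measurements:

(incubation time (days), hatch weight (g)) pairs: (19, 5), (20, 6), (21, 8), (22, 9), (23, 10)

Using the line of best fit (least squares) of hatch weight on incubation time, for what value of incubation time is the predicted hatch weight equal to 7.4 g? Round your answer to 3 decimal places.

20.846

n = 5, Σx = 105, Σy = 38, Σxy = 811, Σx² = 2215
Sxx = Σx² − (Σx)²/n = 2215 − 2205 = 10
Sxy = Σxy − (Σx)(Σy)/n = 811 − 798 = 13
b = Sxy/Sxx = 13/10 = 1.3
a = ȳ − b·x̄ = 7.6 − 1.3·21 = -19.7
Set a + b·x = 7.4: x = (7.4 − (-19.7)) / 1.3 = 20.846154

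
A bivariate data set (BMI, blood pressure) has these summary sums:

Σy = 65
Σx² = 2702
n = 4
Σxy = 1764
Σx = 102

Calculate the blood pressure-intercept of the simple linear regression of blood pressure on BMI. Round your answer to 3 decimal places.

-10.639

Sxx = Σx² − (Σx)²/n = 2702 − 2601 = 101
Sxy = Σxy − (Σx)(Σy)/n = 1764 − 1657.5 = 106.5
b = Sxy/Sxx = 106.5/101 = 1.054455
a = ȳ − b·x̄ = 16.25 − 1.054455·25.5 = -10.638614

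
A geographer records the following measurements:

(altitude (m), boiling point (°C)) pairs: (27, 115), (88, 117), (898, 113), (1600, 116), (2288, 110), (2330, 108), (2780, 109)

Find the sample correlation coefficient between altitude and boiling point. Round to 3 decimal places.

-0.837

n = 7, Σx = 10011, Σy = 788, Σxy = 1106815, Σx² = 21767121, Σy² = 88784
Sxx = Σx² − (Σx)²/n = 21767121 − 14317160.142857 = 7449960.857143
Sxy = Σxy − (Σx)(Σy)/n = 1106815 − 1126952.571429 = -20137.571429
Syy = Σy² − (Σy)²/n = 88784 − 88706.285714 = 77.714286
r = Sxy/√(Sxx·Syy) = -20137.571429/√(578968386.612245) = -20137.571429/24061.761918 = -0.836912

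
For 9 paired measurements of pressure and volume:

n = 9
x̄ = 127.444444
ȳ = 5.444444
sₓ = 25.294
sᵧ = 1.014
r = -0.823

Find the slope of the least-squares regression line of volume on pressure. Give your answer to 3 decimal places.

b = r · sᵧ/sₓ = -0.823 · 1.014/25.294 = -0.032993

-0.033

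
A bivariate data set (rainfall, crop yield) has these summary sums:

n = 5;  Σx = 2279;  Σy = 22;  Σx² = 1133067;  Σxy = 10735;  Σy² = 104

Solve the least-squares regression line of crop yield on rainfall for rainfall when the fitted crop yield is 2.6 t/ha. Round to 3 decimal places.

Sxx = Σx² − (Σx)²/n = 1133067 − 1038768.2 = 94298.8
Sxy = Σxy − (Σx)(Σy)/n = 10735 − 10027.6 = 707.4
b = Sxy/Sxx = 707.4/94298.8 = 0.007502
a = ȳ − b·x̄ = 4.4 − 0.007502·455.8 = 0.980731
Set a + b·x = 2.6: x = (2.6 − 0.980731) / 0.007502 = 215.853944

215.854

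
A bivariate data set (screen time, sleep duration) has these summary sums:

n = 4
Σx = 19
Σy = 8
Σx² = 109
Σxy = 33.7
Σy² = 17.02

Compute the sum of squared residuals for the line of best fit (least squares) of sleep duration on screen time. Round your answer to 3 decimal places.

Sxx = Σx² − (Σx)²/n = 109 − 90.25 = 18.75
Sxy = Σxy − (Σx)(Σy)/n = 33.7 − 38 = -4.3
Syy = Σy² − (Σy)²/n = 17.02 − 16 = 1.02
b = Sxy/Sxx = -4.3/18.75 = -0.229333
SSE = Syy − b·Sxy = 1.02 − (-0.229333)·(-4.3) = 0.033867

0.034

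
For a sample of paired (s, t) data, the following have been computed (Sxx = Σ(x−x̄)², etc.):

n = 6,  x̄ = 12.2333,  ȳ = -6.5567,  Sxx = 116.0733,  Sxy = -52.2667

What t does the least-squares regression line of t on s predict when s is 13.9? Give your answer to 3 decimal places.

b = Sxy/Sxx = -52.2667/116.0733 = -0.450290
a = ȳ − b·x̄ = -6.5567 − (-0.450290)·12.2333 = -1.048162
ŷ(13.9) = a + b·13.9 = -1.048162 + (-0.450290)·13.9 = -7.307199

-7.307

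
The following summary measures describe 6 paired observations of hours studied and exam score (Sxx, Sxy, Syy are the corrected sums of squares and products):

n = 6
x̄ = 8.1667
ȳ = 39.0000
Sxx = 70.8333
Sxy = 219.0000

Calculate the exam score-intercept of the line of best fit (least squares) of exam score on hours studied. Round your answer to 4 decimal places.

b = Sxy/Sxx = 219/70.8333 = 3.091766
a = ȳ − b·x̄ = 39 − 3.091766·8.1667 = 13.750473

13.7505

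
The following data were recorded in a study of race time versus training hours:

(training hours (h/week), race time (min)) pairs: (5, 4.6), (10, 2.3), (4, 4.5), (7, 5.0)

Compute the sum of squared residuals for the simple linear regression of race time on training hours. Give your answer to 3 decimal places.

n = 4, Σx = 26, Σy = 16.4, Σxy = 99, Σx² = 190, Σy² = 71.7
Sxx = Σx² − (Σx)²/n = 190 − 169 = 21
Sxy = Σxy − (Σx)(Σy)/n = 99 − 106.6 = -7.6
Syy = Σy² − (Σy)²/n = 71.7 − 67.24 = 4.46
b = Sxy/Sxx = -7.6/21 = -0.361905
SSE = Syy − b·Sxy = 4.46 − (-0.361905)·(-7.6) = 1.709524

1.710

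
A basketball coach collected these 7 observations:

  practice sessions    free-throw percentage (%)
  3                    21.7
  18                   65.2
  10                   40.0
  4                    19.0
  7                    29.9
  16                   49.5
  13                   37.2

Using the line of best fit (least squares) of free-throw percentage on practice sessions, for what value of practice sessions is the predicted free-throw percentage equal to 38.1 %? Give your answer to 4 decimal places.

n = 7, Σx = 71, Σy = 262.5, Σxy = 3199.6, Σx² = 923
Sxx = Σx² − (Σx)²/n = 923 − 720.142857 = 202.857143
Sxy = Σxy − (Σx)(Σy)/n = 3199.6 − 2662.5 = 537.1
b = Sxy/Sxx = 537.1/202.857143 = 2.647676
a = ȳ − b·x̄ = 37.5 − 2.647676·10.142857 = 10.645
Set a + b·x = 38.1: x = (38.1 − 10.645) / 2.647676 = 10.369471

10.3695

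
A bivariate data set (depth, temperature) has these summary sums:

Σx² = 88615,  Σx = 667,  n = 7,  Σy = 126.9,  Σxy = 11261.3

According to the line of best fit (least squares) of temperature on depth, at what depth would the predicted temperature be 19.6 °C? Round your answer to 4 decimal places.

50.8847

Sxx = Σx² − (Σx)²/n = 88615 − 63555.571429 = 25059.428571
Sxy = Σxy − (Σx)(Σy)/n = 11261.3 − 12091.757143 = -830.457143
b = Sxy/Sxx = -830.457143/25059.428571 = -0.033140
a = ȳ − b·x̄ = 18.128571 − (-0.033140)·95.285714 = 21.286293
Set a + b·x = 19.6: x = (19.6 − 21.286293) / (-0.033140) = 50.884676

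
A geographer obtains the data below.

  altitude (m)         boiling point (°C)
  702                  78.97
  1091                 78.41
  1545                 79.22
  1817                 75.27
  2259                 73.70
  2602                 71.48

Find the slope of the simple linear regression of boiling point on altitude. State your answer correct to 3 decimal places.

n = 6, Σx = 10016, Σy = 457.05, Σxy = 752622, Σx² = 19245084
Sxx = Σx² − (Σx)²/n = 19245084 − 16720042.666667 = 2525041.333333
Sxy = Σxy − (Σx)(Σy)/n = 752622 − 762968.8 = -10346.8
b = Sxy/Sxx = -10346.8/2525041.333333 = -0.004098

-0.004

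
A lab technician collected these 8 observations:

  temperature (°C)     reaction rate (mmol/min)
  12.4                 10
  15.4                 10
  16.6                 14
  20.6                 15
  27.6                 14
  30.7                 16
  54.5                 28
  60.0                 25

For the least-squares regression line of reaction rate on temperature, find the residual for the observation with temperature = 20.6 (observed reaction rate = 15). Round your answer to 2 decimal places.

1.68

n = 8, Σx = 237.8, Σy = 132, Σxy = 4723, Σx² = 9365.34
Sxx = Σx² − (Σx)²/n = 9365.34 − 7068.605 = 2296.735
Sxy = Σxy − (Σx)(Σy)/n = 4723 − 3923.7 = 799.3
b = Sxy/Sxx = 799.3/2296.735 = 0.348016
a = ȳ − b·x̄ = 16.5 − 0.348016·29.725 = 6.155231
ŷ(20.6) = 6.155231 + 0.348016·20.6 = 13.324356
residual = y − ŷ = 15 − 13.324356 = 1.675644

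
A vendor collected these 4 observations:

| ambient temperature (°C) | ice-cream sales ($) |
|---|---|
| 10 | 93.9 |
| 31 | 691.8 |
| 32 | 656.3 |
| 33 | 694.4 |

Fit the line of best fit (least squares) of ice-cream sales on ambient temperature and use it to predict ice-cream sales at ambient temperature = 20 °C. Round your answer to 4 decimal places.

361.5918

n = 4, Σx = 106, Σy = 2136.4, Σxy = 66301.6, Σx² = 3174
Sxx = Σx² − (Σx)²/n = 3174 − 2809 = 365
Sxy = Σxy − (Σx)(Σy)/n = 66301.6 − 56614.6 = 9687
b = Sxy/Sxx = 9687/365 = 26.539726
a = ȳ − b·x̄ = 534.1 − 26.539726·26.5 = -169.202740
ŷ(20) = a + b·20 = -169.202740 + 26.539726·20 = 361.591781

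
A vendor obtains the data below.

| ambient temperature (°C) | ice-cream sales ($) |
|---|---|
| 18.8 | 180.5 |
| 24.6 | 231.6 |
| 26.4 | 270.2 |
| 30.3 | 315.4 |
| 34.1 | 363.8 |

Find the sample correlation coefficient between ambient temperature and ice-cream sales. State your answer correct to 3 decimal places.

n = 5, Σx = 134.2, Σy = 1361.5, Σxy = 38186.24, Σx² = 3736.46, Σy² = 391054.45
Sxx = Σx² − (Σx)²/n = 3736.46 − 3601.928 = 134.532
Sxy = Σxy − (Σx)(Σy)/n = 38186.24 − 36542.66 = 1643.58
Syy = Σy² − (Σy)²/n = 391054.45 − 370736.45 = 20318
r = Sxy/√(Sxx·Syy) = 1643.58/√(2733421.176) = 1643.58/1653.306135 = 0.994117

0.994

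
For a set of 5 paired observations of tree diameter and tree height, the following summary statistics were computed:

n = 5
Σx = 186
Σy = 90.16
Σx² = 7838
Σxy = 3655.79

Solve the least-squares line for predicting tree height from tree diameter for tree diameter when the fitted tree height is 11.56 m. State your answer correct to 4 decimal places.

17.4991

Sxx = Σx² − (Σx)²/n = 7838 − 6919.2 = 918.8
Sxy = Σxy − (Σx)(Σy)/n = 3655.79 − 3353.952 = 301.838
b = Sxy/Sxx = 301.838/918.8 = 0.328513
a = ȳ − b·x̄ = 18.032 − 0.328513·37.2 = 5.811306
Set a + b·x = 11.56: x = (11.56 − 5.811306) / 0.328513 = 17.499122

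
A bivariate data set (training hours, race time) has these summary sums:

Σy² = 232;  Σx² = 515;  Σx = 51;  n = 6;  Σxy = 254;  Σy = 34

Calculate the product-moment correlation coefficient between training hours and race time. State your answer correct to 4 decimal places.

-0.6182

Sxx = Σx² − (Σx)²/n = 515 − 433.5 = 81.5
Sxy = Σxy − (Σx)(Σy)/n = 254 − 289 = -35
Syy = Σy² − (Σy)²/n = 232 − 192.666667 = 39.333333
r = Sxy/√(Sxx·Syy) = -35/√(3205.666667) = -35/56.618607 = -0.618171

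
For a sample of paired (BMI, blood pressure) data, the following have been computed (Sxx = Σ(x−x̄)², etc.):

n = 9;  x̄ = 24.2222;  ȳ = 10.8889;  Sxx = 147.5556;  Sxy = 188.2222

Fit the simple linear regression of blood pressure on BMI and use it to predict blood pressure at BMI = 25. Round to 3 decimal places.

11.881

b = Sxy/Sxx = 188.2222/147.5556 = 1.275602
a = ȳ − b·x̄ = 10.8889 − 1.275602·24.2222 = -20.008984
ŷ(25) = a + b·25 = -20.008984 + 1.275602·25 = 11.881063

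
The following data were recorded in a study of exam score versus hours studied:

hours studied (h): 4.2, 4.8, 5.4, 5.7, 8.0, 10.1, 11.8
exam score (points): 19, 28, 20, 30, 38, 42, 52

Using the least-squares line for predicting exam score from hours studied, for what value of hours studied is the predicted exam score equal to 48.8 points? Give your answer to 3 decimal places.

n = 7, Σx = 50, Σy = 229, Σxy = 1835, Σx² = 407.58
Sxx = Σx² − (Σx)²/n = 407.58 − 357.142857 = 50.437143
Sxy = Σxy − (Σx)(Σy)/n = 1835 − 1635.714286 = 199.285714
b = Sxy/Sxx = 199.285714/50.437143 = 3.951170
a = ȳ − b·x̄ = 32.714286 − 3.951170·7.142857 = 4.491644
Set a + b·x = 48.8: x = (48.8 − 4.491644) / 3.951170 = 11.213984

11.214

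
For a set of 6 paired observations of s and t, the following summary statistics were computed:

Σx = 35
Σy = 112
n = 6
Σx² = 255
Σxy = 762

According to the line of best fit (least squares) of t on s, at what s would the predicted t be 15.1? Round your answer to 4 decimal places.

Sxx = Σx² − (Σx)²/n = 255 − 204.166667 = 50.833333
Sxy = Σxy − (Σx)(Σy)/n = 762 − 653.333333 = 108.666667
b = Sxy/Sxx = 108.666667/50.833333 = 2.137705
a = ȳ − b·x̄ = 18.666667 − 2.137705·5.833333 = 6.196721
Set a + b·x = 15.1: x = (15.1 − 6.196721) / 2.137705 = 4.164877

4.1649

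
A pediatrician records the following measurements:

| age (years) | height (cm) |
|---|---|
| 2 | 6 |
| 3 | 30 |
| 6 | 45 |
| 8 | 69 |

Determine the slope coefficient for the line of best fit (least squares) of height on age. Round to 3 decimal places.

9.297

n = 4, Σx = 19, Σy = 150, Σxy = 924, Σx² = 113
Sxx = Σx² − (Σx)²/n = 113 − 90.25 = 22.75
Sxy = Σxy − (Σx)(Σy)/n = 924 − 712.5 = 211.5
b = Sxy/Sxx = 211.5/22.75 = 9.296703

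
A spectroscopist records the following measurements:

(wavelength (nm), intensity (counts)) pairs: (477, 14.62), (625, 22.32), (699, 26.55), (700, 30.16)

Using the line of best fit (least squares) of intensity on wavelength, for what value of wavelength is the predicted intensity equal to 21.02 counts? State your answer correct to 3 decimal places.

n = 4, Σx = 2501, Σy = 93.65, Σxy = 60594.19, Σx² = 1596755
Sxx = Σx² − (Σx)²/n = 1596755 − 1563750.25 = 33004.75
Sxy = Σxy − (Σx)(Σy)/n = 60594.19 − 58554.6625 = 2039.5275
b = Sxy/Sxx = 2039.5275/33004.75 = 0.061795
a = ȳ − b·x̄ = 23.4125 − 0.061795·625.25 = -15.224804
Set a + b·x = 21.02: x = (21.02 − (-15.224804)) / 0.061795 = 586.533256

586.533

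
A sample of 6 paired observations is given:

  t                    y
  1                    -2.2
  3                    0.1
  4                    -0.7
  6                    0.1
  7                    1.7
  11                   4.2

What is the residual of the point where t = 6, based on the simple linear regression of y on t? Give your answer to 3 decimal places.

-0.835

n = 6, Σx = 32, Σy = 3.2, Σxy = 54, Σx² = 232
Sxx = Σx² − (Σx)²/n = 232 − 170.666667 = 61.333333
Sxy = Σxy − (Σx)(Σy)/n = 54 − 17.066667 = 36.933333
b = Sxy/Sxx = 36.933333/61.333333 = 0.602174
a = ȳ − b·x̄ = 0.533333 − 0.602174·5.333333 = -2.678261
ŷ(6) = -2.678261 + 0.602174·6 = 0.934783
residual = y − ŷ = 0.1 − 0.934783 = -0.834783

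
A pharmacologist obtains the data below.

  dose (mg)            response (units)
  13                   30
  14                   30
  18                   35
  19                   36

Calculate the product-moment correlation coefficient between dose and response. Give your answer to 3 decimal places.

0.990

n = 4, Σx = 64, Σy = 131, Σxy = 2124, Σx² = 1050, Σy² = 4321
Sxx = Σx² − (Σx)²/n = 1050 − 1024 = 26
Sxy = Σxy − (Σx)(Σy)/n = 2124 − 2096 = 28
Syy = Σy² − (Σy)²/n = 4321 − 4290.25 = 30.75
r = Sxy/√(Sxx·Syy) = 28/√(799.5) = 28/28.275431 = 0.990259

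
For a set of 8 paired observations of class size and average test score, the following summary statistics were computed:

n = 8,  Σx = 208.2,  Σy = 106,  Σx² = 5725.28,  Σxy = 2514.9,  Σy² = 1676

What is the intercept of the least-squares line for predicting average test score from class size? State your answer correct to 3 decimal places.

Sxx = Σx² − (Σx)²/n = 5725.28 − 5418.405 = 306.875
Sxy = Σxy − (Σx)(Σy)/n = 2514.9 − 2758.65 = -243.75
b = Sxy/Sxx = -243.75/306.875 = -0.794297
a = ȳ − b·x̄ = 13.25 − (-0.794297)·26.025 = 33.921589

33.922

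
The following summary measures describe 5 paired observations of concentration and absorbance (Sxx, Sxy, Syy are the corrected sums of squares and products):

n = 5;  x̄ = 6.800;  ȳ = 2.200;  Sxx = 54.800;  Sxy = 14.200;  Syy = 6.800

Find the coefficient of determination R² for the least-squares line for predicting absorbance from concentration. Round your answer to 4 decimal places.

0.5411

R² = Sxy²/(Sxx·Syy) = (14.2)²/(54.8·6.8) = 0.541112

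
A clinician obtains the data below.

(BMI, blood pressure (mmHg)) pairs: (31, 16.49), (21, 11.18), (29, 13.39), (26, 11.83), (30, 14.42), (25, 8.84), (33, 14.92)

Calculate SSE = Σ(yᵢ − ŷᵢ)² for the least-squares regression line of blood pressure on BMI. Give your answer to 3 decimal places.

n = 7, Σx = 195, Σy = 91.07, Σxy = 2587.82, Σx² = 5533, Σy² = 1224.8419
Sxx = Σx² − (Σx)²/n = 5533 − 5432.142857 = 100.857143
Sxy = Σxy − (Σx)(Σy)/n = 2587.82 − 2536.95 = 50.87
Syy = Σy² − (Σy)²/n = 1224.8419 − 1184.8207 = 40.0212
b = Sxy/Sxx = 50.87/100.857143 = 0.504377
SSE = Syy − b·Sxy = 40.0212 − 0.504377·50.87 = 14.363554

14.364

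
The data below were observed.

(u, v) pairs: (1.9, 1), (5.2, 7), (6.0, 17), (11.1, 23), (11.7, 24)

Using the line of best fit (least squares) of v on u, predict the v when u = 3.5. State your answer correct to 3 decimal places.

5.895

n = 5, Σx = 35.9, Σy = 72, Σxy = 676.4, Σx² = 326.75
Sxx = Σx² − (Σx)²/n = 326.75 − 257.762 = 68.988
Sxy = Σxy − (Σx)(Σy)/n = 676.4 − 516.96 = 159.44
b = Sxy/Sxx = 159.44/68.988 = 2.311127
a = ȳ − b·x̄ = 14.4 − 2.311127·7.18 = -2.193889
ŷ(3.5) = a + b·3.5 = -2.193889 + 2.311127·3.5 = 5.895054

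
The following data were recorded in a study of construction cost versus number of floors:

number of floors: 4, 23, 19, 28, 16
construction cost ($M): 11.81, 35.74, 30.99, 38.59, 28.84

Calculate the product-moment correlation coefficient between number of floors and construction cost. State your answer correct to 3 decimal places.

n = 5, Σx = 90, Σy = 145.97, Σxy = 3000.03, Σx² = 1946, Σy² = 4698.1375
Sxx = Σx² − (Σx)²/n = 1946 − 1620 = 326
Sxy = Σxy − (Σx)(Σy)/n = 3000.03 − 2627.46 = 372.57
Syy = Σy² − (Σy)²/n = 4698.1375 − 4261.44818 = 436.68932
r = Sxy/√(Sxx·Syy) = 372.57/√(142360.71832) = 372.57/377.307194 = 0.987445

0.987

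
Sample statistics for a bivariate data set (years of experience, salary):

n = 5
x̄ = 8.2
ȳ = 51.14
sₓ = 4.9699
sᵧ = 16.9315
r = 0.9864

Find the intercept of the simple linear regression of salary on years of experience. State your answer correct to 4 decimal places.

23.5841

b = r · sᵧ/sₓ = 0.9864 · 16.9315/4.9699 = 3.360476
a = ȳ − b·x̄ = 51.14 − 3.360476·8.2 = 23.584094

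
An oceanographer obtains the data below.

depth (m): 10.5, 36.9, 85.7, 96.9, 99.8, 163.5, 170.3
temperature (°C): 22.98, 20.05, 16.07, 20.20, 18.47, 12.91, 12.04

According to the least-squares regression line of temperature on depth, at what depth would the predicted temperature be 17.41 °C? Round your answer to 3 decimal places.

96.740

n = 7, Σx = 663.6, Σy = 122.72, Σxy = 10320.217, Σx² = 83900.34
Sxx = Σx² − (Σx)²/n = 83900.34 − 62909.28 = 20991.06
Sxy = Σxy − (Σx)(Σy)/n = 10320.217 − 11633.856 = -1313.639
b = Sxy/Sxx = -1313.639/20991.06 = -0.062581
a = ȳ − b·x̄ = 17.531429 − (-0.062581)·94.8 = 23.464096
Set a + b·x = 17.41: x = (17.41 − 23.464096) / (-0.062581) = 96.740346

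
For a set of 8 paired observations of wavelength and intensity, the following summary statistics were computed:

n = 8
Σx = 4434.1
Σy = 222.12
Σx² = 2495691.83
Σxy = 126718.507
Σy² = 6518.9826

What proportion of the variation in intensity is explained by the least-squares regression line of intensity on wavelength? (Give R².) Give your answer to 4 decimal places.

0.9715

Sxx = Σx² − (Σx)²/n = 2495691.83 − 2457655.35125 = 38036.47875
Sxy = Σxy − (Σx)(Σy)/n = 126718.507 − 123112.7865 = 3605.7205
Syy = Σy² − (Σy)²/n = 6518.9826 − 6167.1618 = 351.8208
R² = Sxy²/(Sxx·Syy) = (3605.7205)²/(38036.47875·351.8208) = 0.971544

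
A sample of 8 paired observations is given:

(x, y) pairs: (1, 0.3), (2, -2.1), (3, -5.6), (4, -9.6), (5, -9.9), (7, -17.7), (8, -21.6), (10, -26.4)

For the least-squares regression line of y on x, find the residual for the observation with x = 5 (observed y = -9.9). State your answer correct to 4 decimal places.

1.6750

n = 8, Σx = 40, Σy = -92.6, Σxy = -669.3, Σx² = 268
Sxx = Σx² − (Σx)²/n = 268 − 200 = 68
Sxy = Σxy − (Σx)(Σy)/n = -669.3 − (-463) = -206.3
b = Sxy/Sxx = -206.3/68 = -3.033824
a = ȳ − b·x̄ = -11.575 − (-3.033824)·5 = 3.594118
ŷ(5) = 3.594118 + (-3.033824)·5 = -11.575
residual = y − ŷ = -9.9 − (-11.575) = 1.675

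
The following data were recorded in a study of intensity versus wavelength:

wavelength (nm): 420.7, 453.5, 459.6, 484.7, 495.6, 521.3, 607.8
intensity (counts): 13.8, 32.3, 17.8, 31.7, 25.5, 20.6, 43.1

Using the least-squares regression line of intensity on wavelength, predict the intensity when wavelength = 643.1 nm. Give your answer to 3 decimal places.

n = 7, Σx = 3443.2, Σy = 184.8, Σxy = 93572.34, Σx² = 1715610.88
Sxx = Σx² − (Σx)²/n = 1715610.88 − 1693660.891429 = 21949.988571
Sxy = Σxy − (Σx)(Σy)/n = 93572.34 − 90900.48 = 2671.86
b = Sxy/Sxx = 2671.86/21949.988571 = 0.121725
a = ȳ − b·x̄ = 26.4 − 0.121725·491.885714 = -33.474736
ŷ(643.1) = a + b·643.1 = -33.474736 + 0.121725·643.1 = 44.806543

44.807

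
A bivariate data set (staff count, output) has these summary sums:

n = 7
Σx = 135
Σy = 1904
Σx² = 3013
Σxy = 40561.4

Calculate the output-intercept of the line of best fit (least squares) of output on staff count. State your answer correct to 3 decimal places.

91.055

Sxx = Σx² − (Σx)²/n = 3013 − 2603.571429 = 409.428571
Sxy = Σxy − (Σx)(Σy)/n = 40561.4 − 36720 = 3841.4
b = Sxy/Sxx = 3841.4/409.428571 = 9.382345
a = ȳ − b·x̄ = 272 − 9.382345·19.285714 = 91.054780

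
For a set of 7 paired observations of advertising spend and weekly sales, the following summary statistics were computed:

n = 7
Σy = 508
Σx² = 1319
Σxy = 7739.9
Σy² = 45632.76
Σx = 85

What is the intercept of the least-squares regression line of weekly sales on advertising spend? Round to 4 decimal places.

6.0560

Sxx = Σx² − (Σx)²/n = 1319 − 1032.142857 = 286.857143
Sxy = Σxy − (Σx)(Σy)/n = 7739.9 − 6168.571429 = 1571.328571
b = Sxy/Sxx = 1571.328571/286.857143 = 5.477739
a = ȳ − b·x̄ = 72.571429 − 5.477739·12.142857 = 6.056026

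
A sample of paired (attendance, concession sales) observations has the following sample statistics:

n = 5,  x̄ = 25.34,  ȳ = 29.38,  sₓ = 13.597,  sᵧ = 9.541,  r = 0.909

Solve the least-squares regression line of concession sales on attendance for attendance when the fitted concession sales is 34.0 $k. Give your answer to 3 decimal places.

32.583

b = r · sᵧ/sₓ = 0.909 · 9.541/13.597 = 0.637844
a = ȳ − b·x̄ = 29.38 − 0.637844·25.34 = 13.217025
Set a + b·x = 34.0: x = (34.0 − 13.217025) / 0.637844 = 32.583147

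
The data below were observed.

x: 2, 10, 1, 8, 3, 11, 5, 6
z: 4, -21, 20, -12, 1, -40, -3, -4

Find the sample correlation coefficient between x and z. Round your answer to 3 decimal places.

-0.945

n = 8, Σx = 46, Σy = -55, Σxy = -754, Σx² = 360, Σy² = 2627
Sxx = Σx² − (Σx)²/n = 360 − 264.5 = 95.5
Sxy = Σxy − (Σx)(Σy)/n = -754 − (-316.25) = -437.75
Syy = Σy² − (Σy)²/n = 2627 − 378.125 = 2248.875
r = Sxy/√(Sxx·Syy) = -437.75/√(214767.5625) = -437.75/463.430213 = -0.944587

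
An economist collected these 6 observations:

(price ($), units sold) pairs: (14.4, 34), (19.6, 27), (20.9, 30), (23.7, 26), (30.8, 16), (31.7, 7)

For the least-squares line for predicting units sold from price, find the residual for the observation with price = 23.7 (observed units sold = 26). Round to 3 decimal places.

2.923

n = 6, Σx = 141.1, Σy = 140, Σxy = 2976.7, Σx² = 3543.55
Sxx = Σx² − (Σx)²/n = 3543.55 − 3318.201667 = 225.348333
Sxy = Σxy − (Σx)(Σy)/n = 2976.7 − 3292.333333 = -315.633333
b = Sxy/Sxx = -315.633333/225.348333 = -1.400646
a = ȳ − b·x̄ = 23.333333 − (-1.400646)·23.516667 = 56.271868
ŷ(23.7) = 56.271868 + (-1.400646)·23.7 = 23.076548
residual = y − ŷ = 26 − 23.076548 = 2.923452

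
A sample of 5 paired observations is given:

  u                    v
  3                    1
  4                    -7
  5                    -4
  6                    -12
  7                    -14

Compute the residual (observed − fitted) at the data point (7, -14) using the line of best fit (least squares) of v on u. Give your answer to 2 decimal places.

n = 5, Σx = 25, Σy = -36, Σxy = -215, Σx² = 135
Sxx = Σx² − (Σx)²/n = 135 − 125 = 10
Sxy = Σxy − (Σx)(Σy)/n = -215 − (-180) = -35
b = Sxy/Sxx = -35/10 = -3.5
a = ȳ − b·x̄ = -7.2 − (-3.5)·5 = 10.3
ŷ(7) = 10.3 + (-3.5)·7 = -14.2
residual = y − ŷ = -14 − (-14.2) = 0.2

0.20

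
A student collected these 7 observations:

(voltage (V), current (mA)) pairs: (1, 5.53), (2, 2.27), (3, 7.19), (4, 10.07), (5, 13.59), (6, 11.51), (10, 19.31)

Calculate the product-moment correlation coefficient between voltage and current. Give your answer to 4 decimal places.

0.9356

n = 7, Σx = 31, Σy = 69.47, Σxy = 402.03, Σx² = 191, Σy² = 878.8791
Sxx = Σx² − (Σx)²/n = 191 − 137.285714 = 53.714286
Sxy = Σxy − (Σx)(Σy)/n = 402.03 − 307.652857 = 94.377143
Syy = Σy² − (Σy)²/n = 878.8791 − 689.440129 = 189.438971
r = Sxy/√(Sxx·Syy) = 94.377143/√(10175.579037) = 94.377143/100.874075 = 0.935594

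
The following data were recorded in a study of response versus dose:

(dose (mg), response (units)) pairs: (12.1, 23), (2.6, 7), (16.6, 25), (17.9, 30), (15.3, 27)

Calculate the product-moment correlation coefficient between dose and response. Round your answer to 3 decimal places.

n = 5, Σx = 64.5, Σy = 112, Σxy = 1661.6, Σx² = 983.23, Σy² = 2832
Sxx = Σx² − (Σx)²/n = 983.23 − 832.05 = 151.18
Sxy = Σxy − (Σx)(Σy)/n = 1661.6 − 1444.8 = 216.8
Syy = Σy² − (Σy)²/n = 2832 − 2508.8 = 323.2
r = Sxy/√(Sxx·Syy) = 216.8/√(48861.376) = 216.8/221.046095 = 0.980791

0.981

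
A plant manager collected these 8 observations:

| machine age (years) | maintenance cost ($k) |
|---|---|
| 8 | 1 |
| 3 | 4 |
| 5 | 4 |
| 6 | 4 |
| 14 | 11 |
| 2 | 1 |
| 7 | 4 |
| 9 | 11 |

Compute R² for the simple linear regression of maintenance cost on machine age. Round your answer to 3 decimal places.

0.552

n = 8, Σx = 54, Σy = 40, Σxy = 347, Σx² = 464, Σy² = 308
Sxx = Σx² − (Σx)²/n = 464 − 364.5 = 99.5
Sxy = Σxy − (Σx)(Σy)/n = 347 − 270 = 77
Syy = Σy² − (Σy)²/n = 308 − 200 = 108
R² = Sxy²/(Sxx·Syy) = (77)²/(99.5·108) = 0.551740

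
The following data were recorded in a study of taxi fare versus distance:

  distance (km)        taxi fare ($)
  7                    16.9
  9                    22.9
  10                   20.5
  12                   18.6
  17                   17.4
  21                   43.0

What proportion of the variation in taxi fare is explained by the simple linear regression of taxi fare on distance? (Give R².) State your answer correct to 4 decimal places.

0.5006

n = 6, Σx = 76, Σy = 139.3, Σxy = 1951.4, Σx² = 1104, Σy² = 3727.99
Sxx = Σx² − (Σx)²/n = 1104 − 962.666667 = 141.333333
Sxy = Σxy − (Σx)(Σy)/n = 1951.4 − 1764.466667 = 186.933333
Syy = Σy² − (Σy)²/n = 3727.99 − 3234.081667 = 493.908333
R² = Sxy²/(Sxx·Syy) = (186.933333)²/(141.333333·493.908333) = 0.500590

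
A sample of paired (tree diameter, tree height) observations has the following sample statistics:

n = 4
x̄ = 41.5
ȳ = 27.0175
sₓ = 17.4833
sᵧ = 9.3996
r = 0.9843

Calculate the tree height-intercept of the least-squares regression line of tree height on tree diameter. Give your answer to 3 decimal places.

5.056

b = r · sᵧ/sₓ = 0.9843 · 9.3996/17.4833 = 0.529192
a = ȳ − b·x̄ = 27.0175 − 0.529192·41.5 = 5.056023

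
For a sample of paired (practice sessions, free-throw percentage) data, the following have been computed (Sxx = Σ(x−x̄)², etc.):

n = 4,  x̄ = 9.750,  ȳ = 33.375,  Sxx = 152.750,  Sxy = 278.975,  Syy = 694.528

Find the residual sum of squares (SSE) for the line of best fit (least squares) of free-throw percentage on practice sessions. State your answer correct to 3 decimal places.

b = Sxy/Sxx = 278.975/152.75 = 1.826350
SSE = Syy − b·Sxy = 694.528 − 1.826350·278.975 = 185.021940

185.022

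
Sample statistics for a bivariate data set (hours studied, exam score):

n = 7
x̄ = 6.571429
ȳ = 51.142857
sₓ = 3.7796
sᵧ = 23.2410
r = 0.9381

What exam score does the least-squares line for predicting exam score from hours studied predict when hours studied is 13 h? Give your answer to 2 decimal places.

88.23

b = r · sᵧ/sₓ = 0.9381 · 23.241/3.7796 = 5.768436
a = ȳ − b·x̄ = 51.142857 − 5.768436·6.571429 = 13.235987
ŷ(13) = a + b·13 = 13.235987 + 5.768436·13 = 88.225660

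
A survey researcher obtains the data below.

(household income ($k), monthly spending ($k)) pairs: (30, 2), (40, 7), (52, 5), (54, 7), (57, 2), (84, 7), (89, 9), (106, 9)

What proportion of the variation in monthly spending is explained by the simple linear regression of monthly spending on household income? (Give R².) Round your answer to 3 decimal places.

0.507

n = 8, Σx = 512, Σy = 48, Σxy = 3435, Σx² = 37582, Σy² = 342
Sxx = Σx² − (Σx)²/n = 37582 − 32768 = 4814
Sxy = Σxy − (Σx)(Σy)/n = 3435 − 3072 = 363
Syy = Σy² − (Σy)²/n = 342 − 288 = 54
R² = Sxy²/(Sxx·Syy) = (363)²/(4814·54) = 0.506890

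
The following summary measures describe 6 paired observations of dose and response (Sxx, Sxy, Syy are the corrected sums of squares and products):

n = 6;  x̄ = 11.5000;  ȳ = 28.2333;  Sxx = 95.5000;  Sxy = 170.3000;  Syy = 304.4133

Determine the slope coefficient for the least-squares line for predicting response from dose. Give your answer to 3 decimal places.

1.783

b = Sxy/Sxx = 170.3/95.5 = 1.783246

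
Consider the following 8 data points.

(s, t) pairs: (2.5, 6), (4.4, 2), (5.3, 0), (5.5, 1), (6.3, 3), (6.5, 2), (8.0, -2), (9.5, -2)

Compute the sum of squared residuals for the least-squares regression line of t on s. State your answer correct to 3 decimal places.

n = 8, Σx = 48, Σy = 10, Σxy = 26.2, Σx² = 320.14, Σy² = 62
Sxx = Σx² − (Σx)²/n = 320.14 − 288 = 32.14
Sxy = Σxy − (Σx)(Σy)/n = 26.2 − 60 = -33.8
Syy = Σy² − (Σy)²/n = 62 − 12.5 = 49.5
b = Sxy/Sxx = -33.8/32.14 = -1.051649
SSE = Syy − b·Sxy = 49.5 − (-1.051649)·(-33.8) = 13.954263

13.954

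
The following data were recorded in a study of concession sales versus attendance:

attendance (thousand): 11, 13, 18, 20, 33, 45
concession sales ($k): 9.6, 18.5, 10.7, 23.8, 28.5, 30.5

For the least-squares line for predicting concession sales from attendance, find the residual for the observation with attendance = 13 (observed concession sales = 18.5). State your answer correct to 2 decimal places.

n = 6, Σx = 140, Σy = 121.6, Σxy = 3327.7, Σx² = 4128
Sxx = Σx² − (Σx)²/n = 4128 − 3266.666667 = 861.333333
Sxy = Σxy − (Σx)(Σy)/n = 3327.7 − 2837.333333 = 490.366667
b = Sxy/Sxx = 490.366667/861.333333 = 0.569311
a = ȳ − b·x̄ = 20.266667 − 0.569311·23.333333 = 6.982740
ŷ(13) = 6.982740 + 0.569311·13 = 14.383785
residual = y − ŷ = 18.5 − 14.383785 = 4.116215

4.12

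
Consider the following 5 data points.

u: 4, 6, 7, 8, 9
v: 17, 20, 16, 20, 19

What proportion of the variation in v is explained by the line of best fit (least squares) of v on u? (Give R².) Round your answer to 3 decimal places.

0.149

n = 5, Σx = 34, Σy = 92, Σxy = 631, Σx² = 246, Σy² = 1706
Sxx = Σx² − (Σx)²/n = 246 − 231.2 = 14.8
Sxy = Σxy − (Σx)(Σy)/n = 631 − 625.6 = 5.4
Syy = Σy² − (Σy)²/n = 1706 − 1692.8 = 13.2
R² = Sxy²/(Sxx·Syy) = (5.4)²/(14.8·13.2) = 0.149263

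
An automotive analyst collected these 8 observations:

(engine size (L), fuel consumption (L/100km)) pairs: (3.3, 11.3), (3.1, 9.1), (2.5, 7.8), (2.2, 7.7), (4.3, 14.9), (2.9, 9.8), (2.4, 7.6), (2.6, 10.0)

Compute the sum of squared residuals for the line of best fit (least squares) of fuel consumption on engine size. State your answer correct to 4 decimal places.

4.2160

n = 8, Σx = 23.3, Σy = 78.2, Σxy = 238.67, Σx² = 71.01, Σy² = 806.44
Sxx = Σx² − (Σx)²/n = 71.01 − 67.86125 = 3.14875
Sxy = Σxy − (Σx)(Σy)/n = 238.67 − 227.7575 = 10.9125
Syy = Σy² − (Σy)²/n = 806.44 − 764.405 = 42.035
b = Sxy/Sxx = 10.9125/3.14875 = 3.465661
SSE = Syy − b·Sxy = 42.035 − 3.465661·10.9125 = 4.215975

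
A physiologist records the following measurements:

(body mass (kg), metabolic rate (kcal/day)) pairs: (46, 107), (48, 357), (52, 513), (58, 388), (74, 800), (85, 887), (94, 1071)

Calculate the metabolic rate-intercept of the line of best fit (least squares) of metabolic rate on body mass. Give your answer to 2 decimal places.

-524.25

n = 7, Σx = 457, Σy = 4123, Σxy = 306507, Σx² = 32025
Sxx = Σx² − (Σx)²/n = 32025 − 29835.571429 = 2189.428571
Sxy = Σxy − (Σx)(Σy)/n = 306507 − 269173 = 37334
b = Sxy/Sxx = 37334/2189.428571 = 17.051938
a = ȳ − b·x̄ = 589 − 17.051938·65.285714 = -524.247945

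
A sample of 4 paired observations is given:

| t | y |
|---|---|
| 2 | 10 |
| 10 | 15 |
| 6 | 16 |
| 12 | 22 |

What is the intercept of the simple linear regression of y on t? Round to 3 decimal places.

n = 4, Σx = 30, Σy = 63, Σxy = 530, Σx² = 284
Sxx = Σx² − (Σx)²/n = 284 − 225 = 59
Sxy = Σxy − (Σx)(Σy)/n = 530 − 472.5 = 57.5
b = Sxy/Sxx = 57.5/59 = 0.974576
a = ȳ − b·x̄ = 15.75 − 0.974576·7.5 = 8.440678

8.441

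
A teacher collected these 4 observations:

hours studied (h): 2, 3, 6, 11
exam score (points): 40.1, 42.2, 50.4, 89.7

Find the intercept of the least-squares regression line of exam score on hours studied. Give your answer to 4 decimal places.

24.9908

n = 4, Σx = 22, Σy = 222.4, Σxy = 1495.9, Σx² = 170
Sxx = Σx² − (Σx)²/n = 170 − 121 = 49
Sxy = Σxy − (Σx)(Σy)/n = 1495.9 − 1223.2 = 272.7
b = Sxy/Sxx = 272.7/49 = 5.565306
a = ȳ − b·x̄ = 55.6 − 5.565306·5.5 = 24.990816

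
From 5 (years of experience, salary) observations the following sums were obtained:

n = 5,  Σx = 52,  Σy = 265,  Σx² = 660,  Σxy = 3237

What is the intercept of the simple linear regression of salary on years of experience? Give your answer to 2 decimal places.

11.03

Sxx = Σx² − (Σx)²/n = 660 − 540.8 = 119.2
Sxy = Σxy − (Σx)(Σy)/n = 3237 − 2756 = 481
b = Sxy/Sxx = 481/119.2 = 4.035235
a = ȳ − b·x̄ = 53 − 4.035235·10.4 = 11.033557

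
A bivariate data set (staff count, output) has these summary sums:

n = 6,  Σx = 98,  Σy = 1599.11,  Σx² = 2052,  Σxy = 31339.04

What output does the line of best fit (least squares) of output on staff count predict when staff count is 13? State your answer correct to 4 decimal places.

227.9641

Sxx = Σx² − (Σx)²/n = 2052 − 1600.666667 = 451.333333
Sxy = Σxy − (Σx)(Σy)/n = 31339.04 − 26118.796667 = 5220.243333
b = Sxy/Sxx = 5220.243333/451.333333 = 11.566270
a = ȳ − b·x̄ = 266.518333 − 11.566270·16.333333 = 77.602585
ŷ(13) = a + b·13 = 77.602585 + 11.566270·13 = 227.964099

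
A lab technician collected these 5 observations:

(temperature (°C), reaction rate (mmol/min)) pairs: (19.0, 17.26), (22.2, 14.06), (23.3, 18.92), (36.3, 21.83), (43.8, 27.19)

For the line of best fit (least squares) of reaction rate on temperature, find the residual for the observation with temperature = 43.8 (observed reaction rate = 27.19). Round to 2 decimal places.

n = 5, Σx = 144.6, Σy = 99.26, Σxy = 3064.259, Σx² = 4632.86
Sxx = Σx² − (Σx)²/n = 4632.86 − 4181.832 = 451.028
Sxy = Σxy − (Σx)(Σy)/n = 3064.259 − 2870.5992 = 193.6598
b = Sxy/Sxx = 193.6598/451.028 = 0.429374
a = ȳ − b·x̄ = 19.852 − 0.429374·28.92 = 7.434497
ŷ(43.8) = 7.434497 + 0.429374·43.8 = 26.241089
residual = y − ŷ = 27.19 − 26.241089 = 0.948911

0.95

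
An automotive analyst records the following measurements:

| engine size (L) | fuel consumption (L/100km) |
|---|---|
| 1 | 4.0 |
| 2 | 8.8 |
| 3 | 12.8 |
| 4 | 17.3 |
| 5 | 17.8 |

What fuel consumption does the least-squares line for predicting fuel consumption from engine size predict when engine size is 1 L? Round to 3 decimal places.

4.920

n = 5, Σx = 15, Σy = 60.7, Σxy = 218.2, Σx² = 55
Sxx = Σx² − (Σx)²/n = 55 − 45 = 10
Sxy = Σxy − (Σx)(Σy)/n = 218.2 − 182.1 = 36.1
b = Sxy/Sxx = 36.1/10 = 3.61
a = ȳ − b·x̄ = 12.14 − 3.61·3 = 1.31
ŷ(1) = a + b·1 = 1.31 + 3.61·1 = 4.92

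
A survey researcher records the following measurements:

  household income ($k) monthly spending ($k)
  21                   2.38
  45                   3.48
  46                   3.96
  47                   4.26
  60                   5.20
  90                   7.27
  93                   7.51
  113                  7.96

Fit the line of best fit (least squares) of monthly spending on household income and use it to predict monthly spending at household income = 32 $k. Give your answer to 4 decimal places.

3.1050

n = 8, Σx = 515, Σy = 42.02, Σxy = 3153.17, Σx² = 39909
Sxx = Σx² − (Σx)²/n = 39909 − 33153.125 = 6755.875
Sxy = Σxy − (Σx)(Σy)/n = 3153.17 − 2705.0375 = 448.1325
b = Sxy/Sxx = 448.1325/6755.875 = 0.066332
a = ȳ − b·x̄ = 5.2525 − 0.066332·64.375 = 0.982360
ŷ(32) = a + b·32 = 0.982360 + 0.066332·32 = 3.104993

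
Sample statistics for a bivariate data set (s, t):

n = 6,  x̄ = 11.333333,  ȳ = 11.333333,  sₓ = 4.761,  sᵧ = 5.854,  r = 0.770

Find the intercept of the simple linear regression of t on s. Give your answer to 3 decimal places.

0.603

b = r · sᵧ/sₓ = 0.77 · 5.854/4.761 = 0.946772
a = ȳ − b·x̄ = 11.333333 − 0.946772·11.333333 = 0.603254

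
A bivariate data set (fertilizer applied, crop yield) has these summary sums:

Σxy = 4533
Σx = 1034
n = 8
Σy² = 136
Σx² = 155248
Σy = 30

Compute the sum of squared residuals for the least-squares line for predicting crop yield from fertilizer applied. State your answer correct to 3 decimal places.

Sxx = Σx² − (Σx)²/n = 155248 − 133644.5 = 21603.5
Sxy = Σxy − (Σx)(Σy)/n = 4533 − 3877.5 = 655.5
Syy = Σy² − (Σy)²/n = 136 − 112.5 = 23.5
b = Sxy/Sxx = 655.5/21603.5 = 0.030342
SSE = Syy − b·Sxy = 23.5 − 0.030342·655.5 = 3.610619

3.611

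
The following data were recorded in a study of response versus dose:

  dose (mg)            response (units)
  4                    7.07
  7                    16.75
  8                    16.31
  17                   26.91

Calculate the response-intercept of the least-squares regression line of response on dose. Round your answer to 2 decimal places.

4.30

n = 4, Σx = 36, Σy = 67.04, Σxy = 733.48, Σx² = 418
Sxx = Σx² − (Σx)²/n = 418 − 324 = 94
Sxy = Σxy − (Σx)(Σy)/n = 733.48 − 603.36 = 130.12
b = Sxy/Sxx = 130.12/94 = 1.384255
a = ȳ − b·x̄ = 16.76 − 1.384255·9 = 4.301702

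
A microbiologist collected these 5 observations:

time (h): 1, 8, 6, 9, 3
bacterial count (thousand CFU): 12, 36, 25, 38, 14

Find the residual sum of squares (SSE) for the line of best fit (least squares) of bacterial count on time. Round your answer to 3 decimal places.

n = 5, Σx = 27, Σy = 125, Σxy = 834, Σx² = 191, Σy² = 3705
Sxx = Σx² − (Σx)²/n = 191 − 145.8 = 45.2
Sxy = Σxy − (Σx)(Σy)/n = 834 − 675 = 159
Syy = Σy² − (Σy)²/n = 3705 − 3125 = 580
b = Sxy/Sxx = 159/45.2 = 3.517699
SSE = Syy − b·Sxy = 580 − 3.517699·159 = 20.685841

20.686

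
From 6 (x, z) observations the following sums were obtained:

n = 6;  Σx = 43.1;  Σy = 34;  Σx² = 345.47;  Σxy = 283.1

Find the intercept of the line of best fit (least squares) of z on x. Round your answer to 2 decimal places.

-2.12

Sxx = Σx² − (Σx)²/n = 345.47 − 309.601667 = 35.868333
Sxy = Σxy − (Σx)(Σy)/n = 283.1 − 244.233333 = 38.866667
b = Sxy/Sxx = 38.866667/35.868333 = 1.083593
a = ȳ − b·x̄ = 5.666667 − 1.083593·7.183333 = -2.117141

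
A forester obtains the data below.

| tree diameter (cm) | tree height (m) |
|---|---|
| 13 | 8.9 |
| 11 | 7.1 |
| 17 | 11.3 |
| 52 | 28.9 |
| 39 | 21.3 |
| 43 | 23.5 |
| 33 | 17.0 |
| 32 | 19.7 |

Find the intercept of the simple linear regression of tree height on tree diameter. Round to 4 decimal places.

2.0727

n = 8, Σx = 240, Σy = 137.7, Σxy = 4921.3, Σx² = 8766
Sxx = Σx² − (Σx)²/n = 8766 − 7200 = 1566
Sxy = Σxy − (Σx)(Σy)/n = 4921.3 − 4131 = 790.3
b = Sxy/Sxx = 790.3/1566 = 0.504662
a = ȳ − b·x̄ = 17.2125 − 0.504662·30 = 2.072653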